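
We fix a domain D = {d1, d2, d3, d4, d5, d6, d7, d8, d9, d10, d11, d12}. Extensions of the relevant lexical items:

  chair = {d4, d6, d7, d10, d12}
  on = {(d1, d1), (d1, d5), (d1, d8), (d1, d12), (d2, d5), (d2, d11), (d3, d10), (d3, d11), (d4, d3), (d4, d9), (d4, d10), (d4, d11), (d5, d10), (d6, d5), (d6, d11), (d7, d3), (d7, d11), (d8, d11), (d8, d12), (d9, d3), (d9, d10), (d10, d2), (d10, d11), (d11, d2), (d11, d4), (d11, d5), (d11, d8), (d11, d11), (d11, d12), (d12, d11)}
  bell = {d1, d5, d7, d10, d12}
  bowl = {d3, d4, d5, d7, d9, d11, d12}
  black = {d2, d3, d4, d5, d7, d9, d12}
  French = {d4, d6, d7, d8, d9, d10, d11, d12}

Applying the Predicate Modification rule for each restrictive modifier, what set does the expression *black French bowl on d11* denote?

⟦on d11⟧ = {x : ⟨x, d11⟩ ∈ ⟦on⟧} = {d2, d3, d4, d6, d7, d8, d10, d11, d12}
⟦bowl⟧ = {d3, d4, d5, d7, d9, d11, d12}
… ∩ ⟦on d11⟧ = {d3, d4, d5, d7, d9, d11, d12} ∩ {d2, d3, d4, d6, d7, d8, d10, d11, d12} = {d3, d4, d7, d11, d12}
… ∩ ⟦black⟧ = {d3, d4, d7, d11, d12} ∩ {d2, d3, d4, d5, d7, d9, d12} = {d3, d4, d7, d12}
… ∩ ⟦French⟧ = {d3, d4, d7, d12} ∩ {d4, d6, d7, d8, d9, d10, d11, d12} = {d4, d7, d12}
So ⟦black French bowl on d11⟧ = {d4, d7, d12}.

{d4, d7, d12}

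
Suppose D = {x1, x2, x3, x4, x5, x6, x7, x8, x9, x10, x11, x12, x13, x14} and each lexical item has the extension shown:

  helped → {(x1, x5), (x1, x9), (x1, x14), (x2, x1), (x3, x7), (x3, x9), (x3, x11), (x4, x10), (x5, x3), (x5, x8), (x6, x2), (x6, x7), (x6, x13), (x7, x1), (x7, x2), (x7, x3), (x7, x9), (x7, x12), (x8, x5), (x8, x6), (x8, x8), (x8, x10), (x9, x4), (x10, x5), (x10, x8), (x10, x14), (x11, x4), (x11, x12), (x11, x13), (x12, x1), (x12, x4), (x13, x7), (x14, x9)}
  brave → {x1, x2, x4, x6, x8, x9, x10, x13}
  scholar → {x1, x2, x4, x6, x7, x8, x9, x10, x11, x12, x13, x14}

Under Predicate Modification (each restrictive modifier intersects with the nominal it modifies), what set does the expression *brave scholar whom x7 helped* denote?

⟦whom x7 helped⟧ = {x : ⟨x7, x⟩ ∈ ⟦helped⟧} = {x1, x2, x3, x9, x12}
⟦scholar⟧ = {x1, x2, x4, x6, x7, x8, x9, x10, x11, x12, x13, x14}
… ∩ ⟦whom x7 helped⟧ = {x1, x2, x4, x6, x7, x8, x9, x10, x11, x12, x13, x14} ∩ {x1, x2, x3, x9, x12} = {x1, x2, x9, x12}
… ∩ ⟦brave⟧ = {x1, x2, x9, x12} ∩ {x1, x2, x4, x6, x8, x9, x10, x13} = {x1, x2, x9}
So ⟦brave scholar whom x7 helped⟧ = {x1, x2, x9}.

{x1, x2, x9}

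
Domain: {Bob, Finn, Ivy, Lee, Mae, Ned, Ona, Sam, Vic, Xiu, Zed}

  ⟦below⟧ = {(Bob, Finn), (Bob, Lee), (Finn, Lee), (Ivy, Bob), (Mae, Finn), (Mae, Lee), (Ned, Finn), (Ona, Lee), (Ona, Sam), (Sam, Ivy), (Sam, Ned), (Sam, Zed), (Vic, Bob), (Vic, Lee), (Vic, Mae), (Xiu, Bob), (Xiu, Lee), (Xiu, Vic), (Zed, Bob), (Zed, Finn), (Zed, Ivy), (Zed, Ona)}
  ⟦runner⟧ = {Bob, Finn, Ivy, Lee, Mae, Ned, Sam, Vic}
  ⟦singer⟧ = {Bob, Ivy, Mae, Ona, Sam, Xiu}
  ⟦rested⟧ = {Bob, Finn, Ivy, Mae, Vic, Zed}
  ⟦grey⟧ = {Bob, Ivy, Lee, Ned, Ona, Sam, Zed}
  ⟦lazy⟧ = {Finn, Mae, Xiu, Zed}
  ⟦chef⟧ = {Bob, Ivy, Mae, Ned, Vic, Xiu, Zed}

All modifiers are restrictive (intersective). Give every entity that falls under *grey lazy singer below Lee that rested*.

∅

⟦below Lee⟧ = {x : ⟨x, Lee⟩ ∈ ⟦below⟧} = {Bob, Finn, Mae, Ona, Vic, Xiu}
⟦that rested⟧ = ⟦rested⟧ = {Bob, Finn, Ivy, Mae, Vic, Zed}
⟦singer⟧ = {Bob, Ivy, Mae, Ona, Sam, Xiu}
… ∩ ⟦below Lee⟧ = {Bob, Ivy, Mae, Ona, Sam, Xiu} ∩ {Bob, Finn, Mae, Ona, Vic, Xiu} = {Bob, Mae, Ona, Xiu}
… ∩ ⟦that rested⟧ = {Bob, Mae, Ona, Xiu} ∩ {Bob, Finn, Ivy, Mae, Vic, Zed} = {Bob, Mae}
… ∩ ⟦grey⟧ = {Bob, Mae} ∩ {Bob, Ivy, Lee, Ned, Ona, Sam, Zed} = {Bob}
… ∩ ⟦lazy⟧ = {Bob} ∩ {Finn, Mae, Xiu, Zed} = ∅
So ⟦grey lazy singer below Lee that rested⟧ = ∅.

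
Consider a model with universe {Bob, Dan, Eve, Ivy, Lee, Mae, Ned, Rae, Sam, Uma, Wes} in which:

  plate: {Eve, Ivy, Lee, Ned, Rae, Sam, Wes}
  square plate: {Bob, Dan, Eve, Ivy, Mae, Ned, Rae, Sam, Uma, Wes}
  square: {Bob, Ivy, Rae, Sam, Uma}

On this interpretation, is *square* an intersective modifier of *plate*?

no

⟦square⟧ ∩ ⟦plate⟧ = {Bob, Ivy, Rae, Sam, Uma} ∩ {Eve, Ivy, Lee, Ned, Rae, Sam, Wes} = {Ivy, Rae, Sam}
Observed ⟦square plate⟧ = {Bob, Dan, Eve, Ivy, Mae, Ned, Rae, Sam, Uma, Wes}.
These differ, so the modifier is not intersective in this model.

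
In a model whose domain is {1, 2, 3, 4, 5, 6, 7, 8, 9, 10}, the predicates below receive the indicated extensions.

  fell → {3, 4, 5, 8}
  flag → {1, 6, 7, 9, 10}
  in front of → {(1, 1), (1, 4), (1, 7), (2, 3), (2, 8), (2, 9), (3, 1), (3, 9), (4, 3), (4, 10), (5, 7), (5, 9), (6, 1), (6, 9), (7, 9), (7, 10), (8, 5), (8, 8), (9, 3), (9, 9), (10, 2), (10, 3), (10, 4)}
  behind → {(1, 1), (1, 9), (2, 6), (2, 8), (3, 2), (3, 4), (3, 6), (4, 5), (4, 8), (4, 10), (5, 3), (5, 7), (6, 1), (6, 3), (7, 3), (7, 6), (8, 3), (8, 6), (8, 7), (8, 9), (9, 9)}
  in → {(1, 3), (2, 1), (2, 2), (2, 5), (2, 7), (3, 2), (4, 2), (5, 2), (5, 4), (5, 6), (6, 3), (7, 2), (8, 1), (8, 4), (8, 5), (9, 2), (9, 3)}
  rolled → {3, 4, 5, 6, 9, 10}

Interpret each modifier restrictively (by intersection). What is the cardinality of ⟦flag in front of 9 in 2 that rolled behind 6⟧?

⟦in front of 9⟧ = {x : ⟨x, 9⟩ ∈ ⟦in front of⟧} = {2, 3, 5, 6, 7, 9}
⟦in 2⟧ = {x : ⟨x, 2⟩ ∈ ⟦in⟧} = {2, 3, 4, 5, 7, 9}
⟦that rolled⟧ = ⟦rolled⟧ = {3, 4, 5, 6, 9, 10}
⟦behind 6⟧ = {x : ⟨x, 6⟩ ∈ ⟦behind⟧} = {2, 3, 7, 8}
⟦flag⟧ = {1, 6, 7, 9, 10}
… ∩ ⟦in front of 9⟧ = {1, 6, 7, 9, 10} ∩ {2, 3, 5, 6, 7, 9} = {6, 7, 9}
… ∩ ⟦in 2⟧ = {6, 7, 9} ∩ {2, 3, 4, 5, 7, 9} = {7, 9}
… ∩ ⟦that rolled⟧ = {7, 9} ∩ {3, 4, 5, 6, 9, 10} = {9}
… ∩ ⟦behind 6⟧ = {9} ∩ {2, 3, 7, 8} = ∅
⟦flag in front of 9 in 2 that rolled behind 6⟧ = ∅, so the cardinality is 0.

0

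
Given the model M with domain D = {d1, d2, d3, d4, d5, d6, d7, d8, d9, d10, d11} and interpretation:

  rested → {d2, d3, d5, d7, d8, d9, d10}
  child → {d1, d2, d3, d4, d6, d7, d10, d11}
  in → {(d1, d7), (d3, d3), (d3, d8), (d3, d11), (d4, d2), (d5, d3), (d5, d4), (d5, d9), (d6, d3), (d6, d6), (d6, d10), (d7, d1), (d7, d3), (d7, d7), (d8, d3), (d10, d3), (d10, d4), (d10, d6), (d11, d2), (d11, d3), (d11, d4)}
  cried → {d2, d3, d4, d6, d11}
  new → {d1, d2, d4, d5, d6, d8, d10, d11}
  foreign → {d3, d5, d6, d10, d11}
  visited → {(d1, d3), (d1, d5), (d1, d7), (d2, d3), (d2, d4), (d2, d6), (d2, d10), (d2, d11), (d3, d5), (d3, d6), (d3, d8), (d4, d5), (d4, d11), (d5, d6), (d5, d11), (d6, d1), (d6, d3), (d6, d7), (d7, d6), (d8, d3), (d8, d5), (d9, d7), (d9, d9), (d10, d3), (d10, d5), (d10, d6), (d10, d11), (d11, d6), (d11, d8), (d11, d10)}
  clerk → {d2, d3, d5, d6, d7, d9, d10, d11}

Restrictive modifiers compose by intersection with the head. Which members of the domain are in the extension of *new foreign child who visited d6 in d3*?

{d10, d11}

⟦who visited d6⟧ = {x : ⟨x, d6⟩ ∈ ⟦visited⟧} = {d2, d3, d5, d7, d10, d11}
⟦in d3⟧ = {x : ⟨x, d3⟩ ∈ ⟦in⟧} = {d3, d5, d6, d7, d8, d10, d11}
⟦child⟧ = {d1, d2, d3, d4, d6, d7, d10, d11}
… ∩ ⟦who visited d6⟧ = {d1, d2, d3, d4, d6, d7, d10, d11} ∩ {d2, d3, d5, d7, d10, d11} = {d2, d3, d7, d10, d11}
… ∩ ⟦in d3⟧ = {d2, d3, d7, d10, d11} ∩ {d3, d5, d6, d7, d8, d10, d11} = {d3, d7, d10, d11}
… ∩ ⟦new⟧ = {d3, d7, d10, d11} ∩ {d1, d2, d4, d5, d6, d8, d10, d11} = {d10, d11}
… ∩ ⟦foreign⟧ = {d10, d11} ∩ {d3, d5, d6, d10, d11} = {d10, d11}
So ⟦new foreign child who visited d6 in d3⟧ = {d10, d11}.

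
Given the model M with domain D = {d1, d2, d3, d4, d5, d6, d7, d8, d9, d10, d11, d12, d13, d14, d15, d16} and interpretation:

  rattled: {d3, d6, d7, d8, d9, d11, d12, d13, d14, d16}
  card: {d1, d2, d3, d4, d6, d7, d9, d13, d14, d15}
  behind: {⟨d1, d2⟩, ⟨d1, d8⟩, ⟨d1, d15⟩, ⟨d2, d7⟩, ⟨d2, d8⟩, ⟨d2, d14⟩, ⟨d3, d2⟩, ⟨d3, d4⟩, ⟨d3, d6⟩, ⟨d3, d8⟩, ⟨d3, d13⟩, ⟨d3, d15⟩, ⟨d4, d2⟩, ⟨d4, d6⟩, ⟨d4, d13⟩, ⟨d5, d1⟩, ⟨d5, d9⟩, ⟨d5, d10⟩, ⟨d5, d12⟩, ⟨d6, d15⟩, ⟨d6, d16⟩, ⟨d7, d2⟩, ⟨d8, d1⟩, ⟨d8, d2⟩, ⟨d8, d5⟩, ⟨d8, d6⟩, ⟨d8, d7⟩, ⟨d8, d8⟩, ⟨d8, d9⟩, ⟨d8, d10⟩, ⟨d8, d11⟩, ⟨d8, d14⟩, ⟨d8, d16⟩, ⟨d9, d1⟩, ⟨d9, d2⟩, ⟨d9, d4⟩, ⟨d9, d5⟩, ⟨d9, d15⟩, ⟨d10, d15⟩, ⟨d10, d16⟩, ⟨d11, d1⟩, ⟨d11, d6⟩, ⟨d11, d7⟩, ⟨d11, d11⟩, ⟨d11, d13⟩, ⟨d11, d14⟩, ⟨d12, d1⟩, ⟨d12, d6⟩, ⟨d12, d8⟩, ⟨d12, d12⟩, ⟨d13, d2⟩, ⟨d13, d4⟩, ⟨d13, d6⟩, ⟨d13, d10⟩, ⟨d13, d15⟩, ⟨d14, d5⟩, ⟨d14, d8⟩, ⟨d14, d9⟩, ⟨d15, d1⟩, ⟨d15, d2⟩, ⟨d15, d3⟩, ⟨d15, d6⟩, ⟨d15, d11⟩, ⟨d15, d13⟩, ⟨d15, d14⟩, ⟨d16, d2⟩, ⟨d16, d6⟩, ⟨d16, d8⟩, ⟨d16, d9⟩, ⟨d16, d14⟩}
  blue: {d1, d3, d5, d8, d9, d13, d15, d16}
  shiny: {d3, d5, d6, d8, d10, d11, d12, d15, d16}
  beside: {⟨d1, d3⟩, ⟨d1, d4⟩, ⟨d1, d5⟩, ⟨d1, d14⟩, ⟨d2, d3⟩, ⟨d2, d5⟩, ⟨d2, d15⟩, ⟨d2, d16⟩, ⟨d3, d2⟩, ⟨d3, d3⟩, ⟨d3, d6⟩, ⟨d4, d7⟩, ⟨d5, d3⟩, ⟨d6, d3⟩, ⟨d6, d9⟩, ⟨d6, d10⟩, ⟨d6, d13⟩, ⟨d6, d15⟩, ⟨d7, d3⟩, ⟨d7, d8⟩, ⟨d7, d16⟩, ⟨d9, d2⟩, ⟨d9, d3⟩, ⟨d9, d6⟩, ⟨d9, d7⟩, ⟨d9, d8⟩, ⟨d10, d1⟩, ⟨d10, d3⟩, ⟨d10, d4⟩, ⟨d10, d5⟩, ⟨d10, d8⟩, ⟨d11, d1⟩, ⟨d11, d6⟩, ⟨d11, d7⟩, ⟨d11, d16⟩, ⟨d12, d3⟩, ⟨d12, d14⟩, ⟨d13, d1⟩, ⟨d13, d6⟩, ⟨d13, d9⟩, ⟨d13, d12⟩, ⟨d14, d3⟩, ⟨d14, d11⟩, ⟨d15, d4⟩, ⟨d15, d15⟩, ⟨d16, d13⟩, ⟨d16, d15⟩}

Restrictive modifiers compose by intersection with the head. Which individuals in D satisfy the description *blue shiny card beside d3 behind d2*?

⟦beside d3⟧ = {x : ⟨x, d3⟩ ∈ ⟦beside⟧} = {d1, d2, d3, d5, d6, d7, d9, d10, d12, d14}
⟦behind d2⟧ = {x : ⟨x, d2⟩ ∈ ⟦behind⟧} = {d1, d3, d4, d7, d8, d9, d13, d15, d16}
⟦card⟧ = {d1, d2, d3, d4, d6, d7, d9, d13, d14, d15}
… ∩ ⟦beside d3⟧ = {d1, d2, d3, d4, d6, d7, d9, d13, d14, d15} ∩ {d1, d2, d3, d5, d6, d7, d9, d10, d12, d14} = {d1, d2, d3, d6, d7, d9, d14}
… ∩ ⟦behind d2⟧ = {d1, d2, d3, d6, d7, d9, d14} ∩ {d1, d3, d4, d7, d8, d9, d13, d15, d16} = {d1, d3, d7, d9}
… ∩ ⟦blue⟧ = {d1, d3, d7, d9} ∩ {d1, d3, d5, d8, d9, d13, d15, d16} = {d1, d3, d9}
… ∩ ⟦shiny⟧ = {d1, d3, d9} ∩ {d3, d5, d6, d8, d10, d11, d12, d15, d16} = {d3}
So ⟦blue shiny card beside d3 behind d2⟧ = {d3}.

{d3}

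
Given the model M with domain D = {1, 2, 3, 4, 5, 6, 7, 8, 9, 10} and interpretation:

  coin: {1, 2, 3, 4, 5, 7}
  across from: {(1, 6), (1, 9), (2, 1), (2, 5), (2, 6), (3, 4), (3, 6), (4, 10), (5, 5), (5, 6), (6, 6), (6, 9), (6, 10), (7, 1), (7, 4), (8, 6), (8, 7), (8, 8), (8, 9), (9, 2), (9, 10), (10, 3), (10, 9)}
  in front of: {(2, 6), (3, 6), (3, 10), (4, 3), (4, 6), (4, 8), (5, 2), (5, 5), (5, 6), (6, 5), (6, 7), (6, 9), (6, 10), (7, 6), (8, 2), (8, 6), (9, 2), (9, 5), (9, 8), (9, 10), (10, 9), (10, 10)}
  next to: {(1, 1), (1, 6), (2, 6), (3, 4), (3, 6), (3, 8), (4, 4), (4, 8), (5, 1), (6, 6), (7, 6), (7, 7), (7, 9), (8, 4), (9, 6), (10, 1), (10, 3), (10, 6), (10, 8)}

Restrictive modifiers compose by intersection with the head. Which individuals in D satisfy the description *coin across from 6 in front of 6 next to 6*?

⟦across from 6⟧ = {x : ⟨x, 6⟩ ∈ ⟦across from⟧} = {1, 2, 3, 5, 6, 8}
⟦in front of 6⟧ = {x : ⟨x, 6⟩ ∈ ⟦in front of⟧} = {2, 3, 4, 5, 7, 8}
⟦next to 6⟧ = {x : ⟨x, 6⟩ ∈ ⟦next to⟧} = {1, 2, 3, 6, 7, 9, 10}
⟦coin⟧ = {1, 2, 3, 4, 5, 7}
… ∩ ⟦across from 6⟧ = {1, 2, 3, 4, 5, 7} ∩ {1, 2, 3, 5, 6, 8} = {1, 2, 3, 5}
… ∩ ⟦in front of 6⟧ = {1, 2, 3, 5} ∩ {2, 3, 4, 5, 7, 8} = {2, 3, 5}
… ∩ ⟦next to 6⟧ = {2, 3, 5} ∩ {1, 2, 3, 6, 7, 9, 10} = {2, 3}
So ⟦coin across from 6 in front of 6 next to 6⟧ = {2, 3}.

{2, 3}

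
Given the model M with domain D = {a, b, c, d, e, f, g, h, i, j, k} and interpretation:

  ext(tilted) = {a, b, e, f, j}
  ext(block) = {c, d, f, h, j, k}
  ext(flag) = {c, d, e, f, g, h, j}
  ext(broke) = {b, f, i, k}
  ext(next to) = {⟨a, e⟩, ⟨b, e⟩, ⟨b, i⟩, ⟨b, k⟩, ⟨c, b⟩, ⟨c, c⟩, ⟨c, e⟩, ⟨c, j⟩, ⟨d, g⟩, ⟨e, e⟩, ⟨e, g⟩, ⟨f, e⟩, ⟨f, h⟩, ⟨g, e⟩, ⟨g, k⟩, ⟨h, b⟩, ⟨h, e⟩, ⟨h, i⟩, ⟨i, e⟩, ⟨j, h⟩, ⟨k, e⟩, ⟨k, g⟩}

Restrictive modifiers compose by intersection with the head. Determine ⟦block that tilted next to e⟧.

{f}

⟦that tilted⟧ = ⟦tilted⟧ = {a, b, e, f, j}
⟦next to e⟧ = {x : ⟨x, e⟩ ∈ ⟦next to⟧} = {a, b, c, e, f, g, h, i, k}
⟦block⟧ = {c, d, f, h, j, k}
… ∩ ⟦that tilted⟧ = {c, d, f, h, j, k} ∩ {a, b, e, f, j} = {f, j}
… ∩ ⟦next to e⟧ = {f, j} ∩ {a, b, c, e, f, g, h, i, k} = {f}
So ⟦block that tilted next to e⟧ = {f}.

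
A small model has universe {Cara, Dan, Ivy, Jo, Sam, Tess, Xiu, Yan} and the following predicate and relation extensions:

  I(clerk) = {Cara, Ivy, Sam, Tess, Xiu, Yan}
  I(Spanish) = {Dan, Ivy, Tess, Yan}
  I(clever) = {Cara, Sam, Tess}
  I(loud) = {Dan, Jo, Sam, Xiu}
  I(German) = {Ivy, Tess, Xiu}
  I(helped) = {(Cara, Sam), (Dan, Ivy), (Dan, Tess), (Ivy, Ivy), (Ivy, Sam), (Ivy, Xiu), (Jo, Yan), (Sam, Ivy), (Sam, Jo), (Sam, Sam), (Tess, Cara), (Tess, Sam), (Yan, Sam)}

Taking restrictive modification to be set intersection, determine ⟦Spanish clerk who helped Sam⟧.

{Ivy, Tess, Yan}

⟦who helped Sam⟧ = {x : ⟨x, Sam⟩ ∈ ⟦helped⟧} = {Cara, Ivy, Sam, Tess, Yan}
⟦clerk⟧ = {Cara, Ivy, Sam, Tess, Xiu, Yan}
… ∩ ⟦who helped Sam⟧ = {Cara, Ivy, Sam, Tess, Xiu, Yan} ∩ {Cara, Ivy, Sam, Tess, Yan} = {Cara, Ivy, Sam, Tess, Yan}
… ∩ ⟦Spanish⟧ = {Cara, Ivy, Sam, Tess, Yan} ∩ {Dan, Ivy, Tess, Yan} = {Ivy, Tess, Yan}
So ⟦Spanish clerk who helped Sam⟧ = {Ivy, Tess, Yan}.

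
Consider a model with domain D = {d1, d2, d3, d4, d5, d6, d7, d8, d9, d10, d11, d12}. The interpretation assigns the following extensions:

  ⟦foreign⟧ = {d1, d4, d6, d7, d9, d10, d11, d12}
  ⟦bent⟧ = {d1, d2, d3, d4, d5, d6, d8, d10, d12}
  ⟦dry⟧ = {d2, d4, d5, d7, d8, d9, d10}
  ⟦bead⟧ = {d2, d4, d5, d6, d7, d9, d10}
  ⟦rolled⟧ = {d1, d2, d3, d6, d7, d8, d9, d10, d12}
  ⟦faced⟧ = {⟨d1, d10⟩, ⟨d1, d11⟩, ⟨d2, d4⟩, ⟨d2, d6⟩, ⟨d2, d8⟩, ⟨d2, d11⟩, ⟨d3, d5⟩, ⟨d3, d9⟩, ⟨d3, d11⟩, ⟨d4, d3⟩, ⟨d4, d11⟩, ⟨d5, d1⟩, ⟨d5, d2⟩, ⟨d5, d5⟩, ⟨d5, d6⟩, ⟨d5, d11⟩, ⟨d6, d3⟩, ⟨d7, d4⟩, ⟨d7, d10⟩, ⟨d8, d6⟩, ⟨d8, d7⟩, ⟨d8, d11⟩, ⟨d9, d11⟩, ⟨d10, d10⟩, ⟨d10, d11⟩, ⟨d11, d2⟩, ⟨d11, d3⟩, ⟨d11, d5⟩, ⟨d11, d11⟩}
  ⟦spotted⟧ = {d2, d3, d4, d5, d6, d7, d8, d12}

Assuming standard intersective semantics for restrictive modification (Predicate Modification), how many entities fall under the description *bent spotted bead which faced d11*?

3

⟦which faced d11⟧ = {x : ⟨x, d11⟩ ∈ ⟦faced⟧} = {d1, d2, d3, d4, d5, d8, d9, d10, d11}
⟦bead⟧ = {d2, d4, d5, d6, d7, d9, d10}
… ∩ ⟦which faced d11⟧ = {d2, d4, d5, d6, d7, d9, d10} ∩ {d1, d2, d3, d4, d5, d8, d9, d10, d11} = {d2, d4, d5, d9, d10}
… ∩ ⟦bent⟧ = {d2, d4, d5, d9, d10} ∩ {d1, d2, d3, d4, d5, d6, d8, d10, d12} = {d2, d4, d5, d10}
… ∩ ⟦spotted⟧ = {d2, d4, d5, d10} ∩ {d2, d3, d4, d5, d6, d7, d8, d12} = {d2, d4, d5}
⟦bent spotted bead which faced d11⟧ = {d2, d4, d5}, so the cardinality is 3.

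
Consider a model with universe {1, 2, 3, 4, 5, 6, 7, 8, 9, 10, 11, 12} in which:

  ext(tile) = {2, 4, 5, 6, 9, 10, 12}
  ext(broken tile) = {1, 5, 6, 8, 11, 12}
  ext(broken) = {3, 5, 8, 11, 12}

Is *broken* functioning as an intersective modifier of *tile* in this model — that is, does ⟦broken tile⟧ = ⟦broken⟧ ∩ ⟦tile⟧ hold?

no

⟦broken⟧ ∩ ⟦tile⟧ = {3, 5, 8, 11, 12} ∩ {2, 4, 5, 6, 9, 10, 12} = {5, 12}
Observed ⟦broken tile⟧ = {1, 5, 6, 8, 11, 12}.
These differ, so the modifier is not intersective in this model.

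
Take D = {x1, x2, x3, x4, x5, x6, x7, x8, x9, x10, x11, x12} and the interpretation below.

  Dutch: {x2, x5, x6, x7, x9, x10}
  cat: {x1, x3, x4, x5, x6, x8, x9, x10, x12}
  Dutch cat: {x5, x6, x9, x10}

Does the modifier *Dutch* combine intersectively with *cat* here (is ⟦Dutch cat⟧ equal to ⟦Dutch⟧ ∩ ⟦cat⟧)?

yes

⟦Dutch⟧ ∩ ⟦cat⟧ = {x2, x5, x6, x7, x9, x10} ∩ {x1, x3, x4, x5, x6, x8, x9, x10, x12} = {x5, x6, x9, x10}
Observed ⟦Dutch cat⟧ = {x5, x6, x9, x10}.
These coincide, so the modifier is intersective here.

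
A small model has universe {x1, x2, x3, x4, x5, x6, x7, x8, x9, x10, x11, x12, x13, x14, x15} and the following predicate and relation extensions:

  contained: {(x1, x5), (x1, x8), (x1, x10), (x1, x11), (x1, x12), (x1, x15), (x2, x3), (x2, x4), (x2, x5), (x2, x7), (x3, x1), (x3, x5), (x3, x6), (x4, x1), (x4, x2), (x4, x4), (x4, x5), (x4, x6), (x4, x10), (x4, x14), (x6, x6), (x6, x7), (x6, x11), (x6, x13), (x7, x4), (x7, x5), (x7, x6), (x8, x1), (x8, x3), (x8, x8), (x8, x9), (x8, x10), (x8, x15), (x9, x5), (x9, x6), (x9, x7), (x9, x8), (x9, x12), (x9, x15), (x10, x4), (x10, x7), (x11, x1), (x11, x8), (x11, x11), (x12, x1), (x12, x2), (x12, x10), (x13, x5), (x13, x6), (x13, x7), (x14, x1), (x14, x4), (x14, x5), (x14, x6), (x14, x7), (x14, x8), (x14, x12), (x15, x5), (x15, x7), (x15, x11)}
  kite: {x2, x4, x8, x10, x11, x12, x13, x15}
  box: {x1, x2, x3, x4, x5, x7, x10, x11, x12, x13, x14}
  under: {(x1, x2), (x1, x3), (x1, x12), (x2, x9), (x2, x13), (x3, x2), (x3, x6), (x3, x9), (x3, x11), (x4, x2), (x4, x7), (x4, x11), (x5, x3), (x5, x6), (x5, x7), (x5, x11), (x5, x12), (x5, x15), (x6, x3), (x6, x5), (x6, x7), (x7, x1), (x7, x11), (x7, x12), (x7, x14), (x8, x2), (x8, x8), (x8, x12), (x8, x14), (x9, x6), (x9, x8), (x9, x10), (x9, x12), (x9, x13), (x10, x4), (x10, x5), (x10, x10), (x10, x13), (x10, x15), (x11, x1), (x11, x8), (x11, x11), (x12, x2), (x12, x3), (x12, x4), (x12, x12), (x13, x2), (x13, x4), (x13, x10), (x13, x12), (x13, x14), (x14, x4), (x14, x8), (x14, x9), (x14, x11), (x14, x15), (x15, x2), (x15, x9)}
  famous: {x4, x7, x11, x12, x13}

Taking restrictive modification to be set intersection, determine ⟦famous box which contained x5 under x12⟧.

{x7, x13}

⟦which contained x5⟧ = {x : ⟨x, x5⟩ ∈ ⟦contained⟧} = {x1, x2, x3, x4, x7, x9, x13, x14, x15}
⟦under x12⟧ = {x : ⟨x, x12⟩ ∈ ⟦under⟧} = {x1, x5, x7, x8, x9, x12, x13}
⟦box⟧ = {x1, x2, x3, x4, x5, x7, x10, x11, x12, x13, x14}
… ∩ ⟦which contained x5⟧ = {x1, x2, x3, x4, x5, x7, x10, x11, x12, x13, x14} ∩ {x1, x2, x3, x4, x7, x9, x13, x14, x15} = {x1, x2, x3, x4, x7, x13, x14}
… ∩ ⟦under x12⟧ = {x1, x2, x3, x4, x7, x13, x14} ∩ {x1, x5, x7, x8, x9, x12, x13} = {x1, x7, x13}
… ∩ ⟦famous⟧ = {x1, x7, x13} ∩ {x4, x7, x11, x12, x13} = {x7, x13}
So ⟦famous box which contained x5 under x12⟧ = {x7, x13}.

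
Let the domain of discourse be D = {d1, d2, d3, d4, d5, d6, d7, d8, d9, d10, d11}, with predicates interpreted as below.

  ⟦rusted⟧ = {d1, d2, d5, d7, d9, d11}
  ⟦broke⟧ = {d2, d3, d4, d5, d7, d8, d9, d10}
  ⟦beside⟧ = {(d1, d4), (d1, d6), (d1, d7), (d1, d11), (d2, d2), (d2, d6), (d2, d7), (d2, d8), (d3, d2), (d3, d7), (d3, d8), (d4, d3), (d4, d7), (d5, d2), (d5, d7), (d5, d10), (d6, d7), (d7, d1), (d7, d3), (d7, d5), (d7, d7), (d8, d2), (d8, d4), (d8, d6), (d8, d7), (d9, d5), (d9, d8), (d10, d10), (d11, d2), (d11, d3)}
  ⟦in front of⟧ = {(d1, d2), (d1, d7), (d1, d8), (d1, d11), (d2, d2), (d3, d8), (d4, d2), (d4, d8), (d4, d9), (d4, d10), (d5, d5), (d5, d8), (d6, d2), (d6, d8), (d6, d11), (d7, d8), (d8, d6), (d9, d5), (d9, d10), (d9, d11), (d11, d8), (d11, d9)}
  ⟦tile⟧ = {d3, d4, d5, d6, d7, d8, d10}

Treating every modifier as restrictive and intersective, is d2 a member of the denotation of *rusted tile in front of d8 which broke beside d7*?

no

⟦in front of d8⟧ = {x : ⟨x, d8⟩ ∈ ⟦in front of⟧} = {d1, d3, d4, d5, d6, d7, d11}
⟦which broke⟧ = ⟦broke⟧ = {d2, d3, d4, d5, d7, d8, d9, d10}
⟦beside d7⟧ = {x : ⟨x, d7⟩ ∈ ⟦beside⟧} = {d1, d2, d3, d4, d5, d6, d7, d8}
⟦tile⟧ = {d3, d4, d5, d6, d7, d8, d10}
… ∩ ⟦in front of d8⟧ = {d3, d4, d5, d6, d7, d8, d10} ∩ {d1, d3, d4, d5, d6, d7, d11} = {d3, d4, d5, d6, d7}
… ∩ ⟦which broke⟧ = {d3, d4, d5, d6, d7} ∩ {d2, d3, d4, d5, d7, d8, d9, d10} = {d3, d4, d5, d7}
… ∩ ⟦beside d7⟧ = {d3, d4, d5, d7} ∩ {d1, d2, d3, d4, d5, d6, d7, d8} = {d3, d4, d5, d7}
… ∩ ⟦rusted⟧ = {d3, d4, d5, d7} ∩ {d1, d2, d5, d7, d9, d11} = {d5, d7}
⟦rusted tile in front of d8 which broke beside d7⟧ = {d5, d7}; d2 ∉ this set.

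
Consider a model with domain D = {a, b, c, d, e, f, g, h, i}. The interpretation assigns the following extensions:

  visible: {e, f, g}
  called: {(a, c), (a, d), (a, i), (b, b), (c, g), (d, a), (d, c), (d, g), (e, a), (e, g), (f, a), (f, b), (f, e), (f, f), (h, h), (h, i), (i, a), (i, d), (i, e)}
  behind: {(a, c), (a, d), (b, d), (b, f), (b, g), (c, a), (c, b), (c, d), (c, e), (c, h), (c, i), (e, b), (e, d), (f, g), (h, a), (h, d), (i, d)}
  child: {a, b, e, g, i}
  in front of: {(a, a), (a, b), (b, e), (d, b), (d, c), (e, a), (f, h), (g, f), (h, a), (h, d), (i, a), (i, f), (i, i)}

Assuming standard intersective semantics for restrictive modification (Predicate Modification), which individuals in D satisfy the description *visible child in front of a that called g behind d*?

⟦in front of a⟧ = {x : ⟨x, a⟩ ∈ ⟦in front of⟧} = {a, e, h, i}
⟦that called g⟧ = {x : ⟨x, g⟩ ∈ ⟦called⟧} = {c, d, e}
⟦behind d⟧ = {x : ⟨x, d⟩ ∈ ⟦behind⟧} = {a, b, c, e, h, i}
⟦child⟧ = {a, b, e, g, i}
… ∩ ⟦in front of a⟧ = {a, b, e, g, i} ∩ {a, e, h, i} = {a, e, i}
… ∩ ⟦that called g⟧ = {a, e, i} ∩ {c, d, e} = {e}
… ∩ ⟦behind d⟧ = {e} ∩ {a, b, c, e, h, i} = {e}
… ∩ ⟦visible⟧ = {e} ∩ {e, f, g} = {e}
So ⟦visible child in front of a that called g behind d⟧ = {e}.

{e}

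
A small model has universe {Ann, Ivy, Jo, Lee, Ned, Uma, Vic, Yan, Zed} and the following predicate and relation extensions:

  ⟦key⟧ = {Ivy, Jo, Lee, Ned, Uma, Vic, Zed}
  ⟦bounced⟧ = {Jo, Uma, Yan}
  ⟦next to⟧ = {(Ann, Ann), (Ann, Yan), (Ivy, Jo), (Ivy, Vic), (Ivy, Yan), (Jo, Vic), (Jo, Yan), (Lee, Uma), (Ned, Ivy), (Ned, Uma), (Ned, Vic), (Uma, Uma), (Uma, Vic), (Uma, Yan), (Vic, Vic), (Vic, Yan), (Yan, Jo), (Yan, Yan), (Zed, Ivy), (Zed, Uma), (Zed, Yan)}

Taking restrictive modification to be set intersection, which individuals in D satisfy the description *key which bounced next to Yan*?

⟦which bounced⟧ = ⟦bounced⟧ = {Jo, Uma, Yan}
⟦next to Yan⟧ = {x : ⟨x, Yan⟩ ∈ ⟦next to⟧} = {Ann, Ivy, Jo, Uma, Vic, Yan, Zed}
⟦key⟧ = {Ivy, Jo, Lee, Ned, Uma, Vic, Zed}
… ∩ ⟦which bounced⟧ = {Ivy, Jo, Lee, Ned, Uma, Vic, Zed} ∩ {Jo, Uma, Yan} = {Jo, Uma}
… ∩ ⟦next to Yan⟧ = {Jo, Uma} ∩ {Ann, Ivy, Jo, Uma, Vic, Yan, Zed} = {Jo, Uma}
So ⟦key which bounced next to Yan⟧ = {Jo, Uma}.

{Jo, Uma}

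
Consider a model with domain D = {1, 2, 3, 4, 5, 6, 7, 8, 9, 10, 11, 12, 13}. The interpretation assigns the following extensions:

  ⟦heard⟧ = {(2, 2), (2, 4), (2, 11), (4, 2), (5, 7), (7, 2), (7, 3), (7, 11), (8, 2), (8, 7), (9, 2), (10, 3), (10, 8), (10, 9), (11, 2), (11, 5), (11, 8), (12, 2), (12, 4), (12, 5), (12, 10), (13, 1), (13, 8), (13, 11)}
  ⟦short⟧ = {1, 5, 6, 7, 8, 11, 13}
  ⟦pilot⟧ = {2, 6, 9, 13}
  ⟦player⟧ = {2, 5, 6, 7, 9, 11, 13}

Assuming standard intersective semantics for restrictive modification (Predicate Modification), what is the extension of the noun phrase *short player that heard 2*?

{7, 11}

⟦that heard 2⟧ = {x : ⟨x, 2⟩ ∈ ⟦heard⟧} = {2, 4, 7, 8, 9, 11, 12}
⟦player⟧ = {2, 5, 6, 7, 9, 11, 13}
… ∩ ⟦that heard 2⟧ = {2, 5, 6, 7, 9, 11, 13} ∩ {2, 4, 7, 8, 9, 11, 12} = {2, 7, 9, 11}
… ∩ ⟦short⟧ = {2, 7, 9, 11} ∩ {1, 5, 6, 7, 8, 11, 13} = {7, 11}
So ⟦short player that heard 2⟧ = {7, 11}.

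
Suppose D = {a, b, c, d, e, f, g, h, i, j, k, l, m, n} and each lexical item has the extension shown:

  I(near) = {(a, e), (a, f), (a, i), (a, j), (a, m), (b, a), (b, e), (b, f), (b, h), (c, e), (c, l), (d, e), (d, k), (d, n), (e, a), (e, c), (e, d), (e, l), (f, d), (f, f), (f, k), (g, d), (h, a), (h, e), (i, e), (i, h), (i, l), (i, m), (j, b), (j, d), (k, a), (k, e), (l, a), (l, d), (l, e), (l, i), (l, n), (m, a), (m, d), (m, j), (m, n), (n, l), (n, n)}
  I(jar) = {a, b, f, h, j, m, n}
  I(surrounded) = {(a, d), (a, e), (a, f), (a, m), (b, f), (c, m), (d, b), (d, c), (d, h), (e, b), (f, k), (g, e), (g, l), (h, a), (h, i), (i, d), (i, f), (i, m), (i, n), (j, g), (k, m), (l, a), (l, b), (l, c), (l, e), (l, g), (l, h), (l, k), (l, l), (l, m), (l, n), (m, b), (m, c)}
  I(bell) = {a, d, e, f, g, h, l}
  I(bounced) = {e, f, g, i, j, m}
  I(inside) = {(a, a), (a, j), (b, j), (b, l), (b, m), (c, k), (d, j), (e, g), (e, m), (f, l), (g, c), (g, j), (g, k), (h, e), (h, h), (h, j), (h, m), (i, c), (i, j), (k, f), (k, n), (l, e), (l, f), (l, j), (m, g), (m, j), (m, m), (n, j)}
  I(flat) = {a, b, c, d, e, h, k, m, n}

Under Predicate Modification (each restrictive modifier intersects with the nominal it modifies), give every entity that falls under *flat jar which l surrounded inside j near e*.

⟦which l surrounded⟧ = {x : ⟨l, x⟩ ∈ ⟦surrounded⟧} = {a, b, c, e, g, h, k, l, m, n}
⟦inside j⟧ = {x : ⟨x, j⟩ ∈ ⟦inside⟧} = {a, b, d, g, h, i, l, m, n}
⟦near e⟧ = {x : ⟨x, e⟩ ∈ ⟦near⟧} = {a, b, c, d, h, i, k, l}
⟦jar⟧ = {a, b, f, h, j, m, n}
… ∩ ⟦which l surrounded⟧ = {a, b, f, h, j, m, n} ∩ {a, b, c, e, g, h, k, l, m, n} = {a, b, h, m, n}
… ∩ ⟦inside j⟧ = {a, b, h, m, n} ∩ {a, b, d, g, h, i, l, m, n} = {a, b, h, m, n}
… ∩ ⟦near e⟧ = {a, b, h, m, n} ∩ {a, b, c, d, h, i, k, l} = {a, b, h}
… ∩ ⟦flat⟧ = {a, b, h} ∩ {a, b, c, d, e, h, k, m, n} = {a, b, h}
So ⟦flat jar which l surrounded inside j near e⟧ = {a, b, h}.

{a, b, h}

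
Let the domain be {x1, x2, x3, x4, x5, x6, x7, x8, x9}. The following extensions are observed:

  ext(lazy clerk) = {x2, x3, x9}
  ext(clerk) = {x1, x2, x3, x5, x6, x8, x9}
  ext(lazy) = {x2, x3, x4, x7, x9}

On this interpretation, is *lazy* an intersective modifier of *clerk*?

yes

⟦lazy⟧ ∩ ⟦clerk⟧ = {x2, x3, x4, x7, x9} ∩ {x1, x2, x3, x5, x6, x8, x9} = {x2, x3, x9}
Observed ⟦lazy clerk⟧ = {x2, x3, x9}.
These coincide, so the modifier is intersective here.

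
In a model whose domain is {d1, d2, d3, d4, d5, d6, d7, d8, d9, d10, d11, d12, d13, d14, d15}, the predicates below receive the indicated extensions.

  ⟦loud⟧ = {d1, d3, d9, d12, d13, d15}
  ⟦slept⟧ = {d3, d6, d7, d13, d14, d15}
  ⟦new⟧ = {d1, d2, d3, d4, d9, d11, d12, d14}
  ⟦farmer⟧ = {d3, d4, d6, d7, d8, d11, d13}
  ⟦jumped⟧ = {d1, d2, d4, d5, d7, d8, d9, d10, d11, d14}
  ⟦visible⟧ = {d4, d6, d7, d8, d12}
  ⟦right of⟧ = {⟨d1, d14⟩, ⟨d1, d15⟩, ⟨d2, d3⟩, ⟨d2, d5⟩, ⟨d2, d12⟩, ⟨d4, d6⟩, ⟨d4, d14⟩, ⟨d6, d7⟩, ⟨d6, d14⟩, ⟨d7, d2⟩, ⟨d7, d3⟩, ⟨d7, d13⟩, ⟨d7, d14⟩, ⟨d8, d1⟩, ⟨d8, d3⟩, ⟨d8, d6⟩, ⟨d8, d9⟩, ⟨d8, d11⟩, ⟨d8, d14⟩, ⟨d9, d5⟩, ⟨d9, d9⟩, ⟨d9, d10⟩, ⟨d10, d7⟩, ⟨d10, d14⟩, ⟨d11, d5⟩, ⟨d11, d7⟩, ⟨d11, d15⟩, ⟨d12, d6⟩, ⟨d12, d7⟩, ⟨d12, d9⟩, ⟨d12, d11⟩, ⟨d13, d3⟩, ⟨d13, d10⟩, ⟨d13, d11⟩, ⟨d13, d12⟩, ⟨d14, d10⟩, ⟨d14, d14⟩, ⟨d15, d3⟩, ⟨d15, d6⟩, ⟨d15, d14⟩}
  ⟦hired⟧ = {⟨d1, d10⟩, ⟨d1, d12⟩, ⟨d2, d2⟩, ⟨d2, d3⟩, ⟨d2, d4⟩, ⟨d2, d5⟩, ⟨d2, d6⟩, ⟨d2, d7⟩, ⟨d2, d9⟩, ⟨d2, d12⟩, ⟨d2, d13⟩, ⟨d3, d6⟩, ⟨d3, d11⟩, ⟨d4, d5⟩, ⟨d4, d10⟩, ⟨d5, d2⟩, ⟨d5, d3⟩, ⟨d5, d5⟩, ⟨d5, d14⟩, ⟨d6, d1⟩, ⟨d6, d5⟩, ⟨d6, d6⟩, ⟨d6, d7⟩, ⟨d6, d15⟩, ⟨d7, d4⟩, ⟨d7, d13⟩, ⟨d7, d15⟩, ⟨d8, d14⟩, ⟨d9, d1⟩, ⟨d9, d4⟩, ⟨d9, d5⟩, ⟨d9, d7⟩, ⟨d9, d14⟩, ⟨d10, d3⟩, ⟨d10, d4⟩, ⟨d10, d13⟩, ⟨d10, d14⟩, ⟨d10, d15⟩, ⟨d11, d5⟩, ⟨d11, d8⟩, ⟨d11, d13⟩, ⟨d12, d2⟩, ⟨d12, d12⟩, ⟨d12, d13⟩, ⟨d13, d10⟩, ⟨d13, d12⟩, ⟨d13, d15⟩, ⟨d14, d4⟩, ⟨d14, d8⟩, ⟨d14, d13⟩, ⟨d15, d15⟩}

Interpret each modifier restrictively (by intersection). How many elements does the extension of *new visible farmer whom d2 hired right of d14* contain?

⟦whom d2 hired⟧ = {x : ⟨d2, x⟩ ∈ ⟦hired⟧} = {d2, d3, d4, d5, d6, d7, d9, d12, d13}
⟦right of d14⟧ = {x : ⟨x, d14⟩ ∈ ⟦right of⟧} = {d1, d4, d6, d7, d8, d10, d14, d15}
⟦farmer⟧ = {d3, d4, d6, d7, d8, d11, d13}
… ∩ ⟦whom d2 hired⟧ = {d3, d4, d6, d7, d8, d11, d13} ∩ {d2, d3, d4, d5, d6, d7, d9, d12, d13} = {d3, d4, d6, d7, d13}
… ∩ ⟦right of d14⟧ = {d3, d4, d6, d7, d13} ∩ {d1, d4, d6, d7, d8, d10, d14, d15} = {d4, d6, d7}
… ∩ ⟦new⟧ = {d4, d6, d7} ∩ {d1, d2, d3, d4, d9, d11, d12, d14} = {d4}
… ∩ ⟦visible⟧ = {d4} ∩ {d4, d6, d7, d8, d12} = {d4}
⟦new visible farmer whom d2 hired right of d14⟧ = {d4}, so the cardinality is 1.

1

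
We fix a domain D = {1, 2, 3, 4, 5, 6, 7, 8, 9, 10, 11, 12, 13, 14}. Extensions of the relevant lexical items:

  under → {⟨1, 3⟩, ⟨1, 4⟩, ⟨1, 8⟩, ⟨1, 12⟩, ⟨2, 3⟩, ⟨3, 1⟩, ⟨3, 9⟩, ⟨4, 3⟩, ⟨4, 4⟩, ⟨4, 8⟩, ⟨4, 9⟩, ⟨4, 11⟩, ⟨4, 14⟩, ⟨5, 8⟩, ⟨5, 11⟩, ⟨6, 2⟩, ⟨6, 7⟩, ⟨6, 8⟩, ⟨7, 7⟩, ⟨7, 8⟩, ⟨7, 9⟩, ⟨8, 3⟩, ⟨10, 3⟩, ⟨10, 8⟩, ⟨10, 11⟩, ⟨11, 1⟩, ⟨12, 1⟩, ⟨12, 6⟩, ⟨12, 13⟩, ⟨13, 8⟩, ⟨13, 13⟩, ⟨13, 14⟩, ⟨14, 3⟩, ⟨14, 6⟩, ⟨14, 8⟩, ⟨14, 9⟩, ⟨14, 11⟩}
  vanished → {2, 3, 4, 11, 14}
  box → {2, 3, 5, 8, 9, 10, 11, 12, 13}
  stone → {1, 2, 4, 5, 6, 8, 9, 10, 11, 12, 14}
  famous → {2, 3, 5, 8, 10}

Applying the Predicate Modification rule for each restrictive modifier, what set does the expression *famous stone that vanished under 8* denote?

⟦that vanished⟧ = ⟦vanished⟧ = {2, 3, 4, 11, 14}
⟦under 8⟧ = {x : ⟨x, 8⟩ ∈ ⟦under⟧} = {1, 4, 5, 6, 7, 10, 13, 14}
⟦stone⟧ = {1, 2, 4, 5, 6, 8, 9, 10, 11, 12, 14}
… ∩ ⟦that vanished⟧ = {1, 2, 4, 5, 6, 8, 9, 10, 11, 12, 14} ∩ {2, 3, 4, 11, 14} = {2, 4, 11, 14}
… ∩ ⟦under 8⟧ = {2, 4, 11, 14} ∩ {1, 4, 5, 6, 7, 10, 13, 14} = {4, 14}
… ∩ ⟦famous⟧ = {4, 14} ∩ {2, 3, 5, 8, 10} = ∅
So ⟦famous stone that vanished under 8⟧ = {}.

{}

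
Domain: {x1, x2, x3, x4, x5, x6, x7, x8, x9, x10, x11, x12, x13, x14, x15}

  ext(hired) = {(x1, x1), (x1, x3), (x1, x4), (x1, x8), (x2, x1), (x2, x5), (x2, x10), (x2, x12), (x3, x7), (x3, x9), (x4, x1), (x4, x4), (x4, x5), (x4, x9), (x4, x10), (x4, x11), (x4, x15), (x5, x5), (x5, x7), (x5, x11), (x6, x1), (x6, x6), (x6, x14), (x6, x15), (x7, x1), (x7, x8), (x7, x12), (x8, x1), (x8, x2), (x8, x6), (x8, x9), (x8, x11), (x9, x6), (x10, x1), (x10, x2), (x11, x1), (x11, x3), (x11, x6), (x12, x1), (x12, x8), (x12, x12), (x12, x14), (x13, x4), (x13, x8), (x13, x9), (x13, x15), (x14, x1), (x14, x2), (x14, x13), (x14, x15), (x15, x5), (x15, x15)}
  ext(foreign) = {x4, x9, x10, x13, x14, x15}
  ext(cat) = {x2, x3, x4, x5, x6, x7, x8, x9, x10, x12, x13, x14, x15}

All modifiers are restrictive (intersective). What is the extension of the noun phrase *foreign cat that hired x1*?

{x4, x10, x14}

⟦that hired x1⟧ = {x : ⟨x, x1⟩ ∈ ⟦hired⟧} = {x1, x2, x4, x6, x7, x8, x10, x11, x12, x14}
⟦cat⟧ = {x2, x3, x4, x5, x6, x7, x8, x9, x10, x12, x13, x14, x15}
… ∩ ⟦that hired x1⟧ = {x2, x3, x4, x5, x6, x7, x8, x9, x10, x12, x13, x14, x15} ∩ {x1, x2, x4, x6, x7, x8, x10, x11, x12, x14} = {x2, x4, x6, x7, x8, x10, x12, x14}
… ∩ ⟦foreign⟧ = {x2, x4, x6, x7, x8, x10, x12, x14} ∩ {x4, x9, x10, x13, x14, x15} = {x4, x10, x14}
So ⟦foreign cat that hired x1⟧ = {x4, x10, x14}.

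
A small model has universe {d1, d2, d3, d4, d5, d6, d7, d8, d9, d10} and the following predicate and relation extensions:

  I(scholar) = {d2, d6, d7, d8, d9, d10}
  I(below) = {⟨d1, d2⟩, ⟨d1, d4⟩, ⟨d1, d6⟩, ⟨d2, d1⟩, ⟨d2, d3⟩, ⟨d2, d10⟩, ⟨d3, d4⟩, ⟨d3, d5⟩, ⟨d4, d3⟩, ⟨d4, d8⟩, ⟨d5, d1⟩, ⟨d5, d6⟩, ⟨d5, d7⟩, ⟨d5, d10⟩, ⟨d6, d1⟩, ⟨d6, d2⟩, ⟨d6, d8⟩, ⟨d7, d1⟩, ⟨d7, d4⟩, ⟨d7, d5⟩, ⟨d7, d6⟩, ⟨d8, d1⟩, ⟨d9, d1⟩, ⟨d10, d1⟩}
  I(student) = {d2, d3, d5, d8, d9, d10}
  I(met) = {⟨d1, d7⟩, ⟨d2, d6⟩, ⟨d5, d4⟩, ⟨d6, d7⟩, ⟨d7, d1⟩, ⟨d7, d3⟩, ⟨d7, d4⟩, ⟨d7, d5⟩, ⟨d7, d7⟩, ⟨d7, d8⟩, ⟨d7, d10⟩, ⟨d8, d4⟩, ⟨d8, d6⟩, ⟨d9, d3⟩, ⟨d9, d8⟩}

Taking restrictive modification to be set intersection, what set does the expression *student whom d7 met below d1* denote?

{d5, d8, d10}

⟦whom d7 met⟧ = {x : ⟨d7, x⟩ ∈ ⟦met⟧} = {d1, d3, d4, d5, d7, d8, d10}
⟦below d1⟧ = {x : ⟨x, d1⟩ ∈ ⟦below⟧} = {d2, d5, d6, d7, d8, d9, d10}
⟦student⟧ = {d2, d3, d5, d8, d9, d10}
… ∩ ⟦whom d7 met⟧ = {d2, d3, d5, d8, d9, d10} ∩ {d1, d3, d4, d5, d7, d8, d10} = {d3, d5, d8, d10}
… ∩ ⟦below d1⟧ = {d3, d5, d8, d10} ∩ {d2, d5, d6, d7, d8, d9, d10} = {d5, d8, d10}
So ⟦student whom d7 met below d1⟧ = {d5, d8, d10}.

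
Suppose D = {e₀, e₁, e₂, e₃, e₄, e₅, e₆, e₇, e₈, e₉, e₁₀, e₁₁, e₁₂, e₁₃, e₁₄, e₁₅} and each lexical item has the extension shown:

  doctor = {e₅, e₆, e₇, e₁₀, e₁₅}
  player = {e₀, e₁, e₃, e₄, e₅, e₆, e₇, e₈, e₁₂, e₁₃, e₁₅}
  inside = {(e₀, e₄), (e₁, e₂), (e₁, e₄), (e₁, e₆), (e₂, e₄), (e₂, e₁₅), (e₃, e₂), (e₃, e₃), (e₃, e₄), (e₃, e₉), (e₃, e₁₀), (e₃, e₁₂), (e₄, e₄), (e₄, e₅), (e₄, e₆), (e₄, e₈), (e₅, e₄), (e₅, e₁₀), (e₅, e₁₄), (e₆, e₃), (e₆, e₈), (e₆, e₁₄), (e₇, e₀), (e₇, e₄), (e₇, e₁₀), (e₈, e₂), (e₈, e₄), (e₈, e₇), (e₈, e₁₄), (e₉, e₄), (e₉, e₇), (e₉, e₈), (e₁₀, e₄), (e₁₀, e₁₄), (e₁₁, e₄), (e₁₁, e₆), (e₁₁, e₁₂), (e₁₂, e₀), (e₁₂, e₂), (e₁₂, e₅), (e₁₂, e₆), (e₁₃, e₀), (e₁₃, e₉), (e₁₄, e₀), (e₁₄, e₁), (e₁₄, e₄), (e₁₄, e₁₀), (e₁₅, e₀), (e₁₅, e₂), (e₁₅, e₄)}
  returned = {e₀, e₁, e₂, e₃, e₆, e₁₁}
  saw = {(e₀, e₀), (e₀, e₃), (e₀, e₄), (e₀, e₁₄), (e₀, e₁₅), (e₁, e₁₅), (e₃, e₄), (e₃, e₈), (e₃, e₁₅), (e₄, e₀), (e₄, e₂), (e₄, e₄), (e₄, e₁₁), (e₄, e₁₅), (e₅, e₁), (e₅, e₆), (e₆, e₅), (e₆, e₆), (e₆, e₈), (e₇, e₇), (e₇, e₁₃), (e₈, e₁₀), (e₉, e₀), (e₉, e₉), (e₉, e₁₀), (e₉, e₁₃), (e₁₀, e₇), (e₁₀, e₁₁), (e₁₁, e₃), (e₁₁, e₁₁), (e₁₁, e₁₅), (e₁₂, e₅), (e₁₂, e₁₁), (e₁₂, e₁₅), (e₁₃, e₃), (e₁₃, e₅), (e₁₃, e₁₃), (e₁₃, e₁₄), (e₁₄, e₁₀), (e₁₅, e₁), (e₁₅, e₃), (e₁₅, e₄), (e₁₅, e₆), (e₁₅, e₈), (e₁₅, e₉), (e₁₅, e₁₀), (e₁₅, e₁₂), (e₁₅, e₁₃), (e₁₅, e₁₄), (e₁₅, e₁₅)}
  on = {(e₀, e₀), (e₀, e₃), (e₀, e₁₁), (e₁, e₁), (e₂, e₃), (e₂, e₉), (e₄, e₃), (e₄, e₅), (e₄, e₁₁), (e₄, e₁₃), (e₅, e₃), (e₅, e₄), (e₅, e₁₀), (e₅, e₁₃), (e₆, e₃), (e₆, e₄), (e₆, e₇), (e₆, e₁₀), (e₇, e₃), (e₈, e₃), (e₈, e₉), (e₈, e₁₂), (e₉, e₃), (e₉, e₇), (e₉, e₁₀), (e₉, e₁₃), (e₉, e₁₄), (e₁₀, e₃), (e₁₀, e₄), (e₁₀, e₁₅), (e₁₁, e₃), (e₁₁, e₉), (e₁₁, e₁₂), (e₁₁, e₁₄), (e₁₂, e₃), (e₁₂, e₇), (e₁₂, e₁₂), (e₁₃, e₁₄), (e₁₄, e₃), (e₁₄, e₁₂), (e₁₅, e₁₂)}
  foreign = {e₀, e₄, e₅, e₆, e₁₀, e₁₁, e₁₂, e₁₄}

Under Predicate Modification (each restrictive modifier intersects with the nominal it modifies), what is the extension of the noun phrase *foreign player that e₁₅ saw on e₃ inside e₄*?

{e₄}

⟦that e₁₅ saw⟧ = {x : ⟨e₁₅, x⟩ ∈ ⟦saw⟧} = {e₁, e₃, e₄, e₆, e₈, e₉, e₁₀, e₁₂, e₁₃, e₁₄, e₁₅}
⟦on e₃⟧ = {x : ⟨x, e₃⟩ ∈ ⟦on⟧} = {e₀, e₂, e₄, e₅, e₆, e₇, e₈, e₉, e₁₀, e₁₁, e₁₂, e₁₄}
⟦inside e₄⟧ = {x : ⟨x, e₄⟩ ∈ ⟦inside⟧} = {e₀, e₁, e₂, e₃, e₄, e₅, e₇, e₈, e₉, e₁₀, e₁₁, e₁₄, e₁₅}
⟦player⟧ = {e₀, e₁, e₃, e₄, e₅, e₆, e₇, e₈, e₁₂, e₁₃, e₁₅}
… ∩ ⟦that e₁₅ saw⟧ = {e₀, e₁, e₃, e₄, e₅, e₆, e₇, e₈, e₁₂, e₁₃, e₁₅} ∩ {e₁, e₃, e₄, e₆, e₈, e₉, e₁₀, e₁₂, e₁₃, e₁₄, e₁₅} = {e₁, e₃, e₄, e₆, e₈, e₁₂, e₁₃, e₁₅}
… ∩ ⟦on e₃⟧ = {e₁, e₃, e₄, e₆, e₈, e₁₂, e₁₃, e₁₅} ∩ {e₀, e₂, e₄, e₅, e₆, e₇, e₈, e₉, e₁₀, e₁₁, e₁₂, e₁₄} = {e₄, e₆, e₈, e₁₂}
… ∩ ⟦inside e₄⟧ = {e₄, e₆, e₈, e₁₂} ∩ {e₀, e₁, e₂, e₃, e₄, e₅, e₇, e₈, e₉, e₁₀, e₁₁, e₁₄, e₁₅} = {e₄, e₈}
… ∩ ⟦foreign⟧ = {e₄, e₈} ∩ {e₀, e₄, e₅, e₆, e₁₀, e₁₁, e₁₂, e₁₄} = {e₄}
So ⟦foreign player that e₁₅ saw on e₃ inside e₄⟧ = {e₄}.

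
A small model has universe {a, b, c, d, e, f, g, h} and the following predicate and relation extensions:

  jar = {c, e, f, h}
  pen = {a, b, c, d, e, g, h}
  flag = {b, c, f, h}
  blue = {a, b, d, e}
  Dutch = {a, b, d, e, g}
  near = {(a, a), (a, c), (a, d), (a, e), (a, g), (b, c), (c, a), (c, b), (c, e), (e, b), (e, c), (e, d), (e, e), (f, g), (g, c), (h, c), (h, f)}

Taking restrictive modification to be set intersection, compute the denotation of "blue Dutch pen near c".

⟦near c⟧ = {x : ⟨x, c⟩ ∈ ⟦near⟧} = {a, b, e, g, h}
⟦pen⟧ = {a, b, c, d, e, g, h}
… ∩ ⟦near c⟧ = {a, b, c, d, e, g, h} ∩ {a, b, e, g, h} = {a, b, e, g, h}
… ∩ ⟦blue⟧ = {a, b, e, g, h} ∩ {a, b, d, e} = {a, b, e}
… ∩ ⟦Dutch⟧ = {a, b, e} ∩ {a, b, d, e, g} = {a, b, e}
So ⟦blue Dutch pen near c⟧ = {a, b, e}.

{a, b, e}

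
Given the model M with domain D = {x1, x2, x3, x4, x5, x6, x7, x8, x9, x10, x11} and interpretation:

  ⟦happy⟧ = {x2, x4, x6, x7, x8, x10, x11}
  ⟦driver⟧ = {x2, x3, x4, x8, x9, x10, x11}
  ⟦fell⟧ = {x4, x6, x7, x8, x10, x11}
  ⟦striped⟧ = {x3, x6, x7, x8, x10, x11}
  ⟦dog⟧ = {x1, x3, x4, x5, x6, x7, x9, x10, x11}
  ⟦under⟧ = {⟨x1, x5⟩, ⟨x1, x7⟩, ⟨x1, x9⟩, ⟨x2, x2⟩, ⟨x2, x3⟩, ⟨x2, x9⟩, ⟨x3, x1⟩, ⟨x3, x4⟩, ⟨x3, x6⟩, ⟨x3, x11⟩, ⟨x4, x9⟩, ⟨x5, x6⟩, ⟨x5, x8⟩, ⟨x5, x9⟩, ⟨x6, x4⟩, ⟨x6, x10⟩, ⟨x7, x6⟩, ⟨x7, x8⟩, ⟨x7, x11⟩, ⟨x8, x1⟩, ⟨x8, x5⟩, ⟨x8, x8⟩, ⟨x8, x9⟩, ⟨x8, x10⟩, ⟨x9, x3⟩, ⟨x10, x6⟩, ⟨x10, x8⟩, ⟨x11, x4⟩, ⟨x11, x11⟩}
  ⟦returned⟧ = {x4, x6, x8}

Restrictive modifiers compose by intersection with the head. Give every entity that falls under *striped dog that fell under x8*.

{x7, x10}

⟦that fell⟧ = ⟦fell⟧ = {x4, x6, x7, x8, x10, x11}
⟦under x8⟧ = {x : ⟨x, x8⟩ ∈ ⟦under⟧} = {x5, x7, x8, x10}
⟦dog⟧ = {x1, x3, x4, x5, x6, x7, x9, x10, x11}
… ∩ ⟦that fell⟧ = {x1, x3, x4, x5, x6, x7, x9, x10, x11} ∩ {x4, x6, x7, x8, x10, x11} = {x4, x6, x7, x10, x11}
… ∩ ⟦under x8⟧ = {x4, x6, x7, x10, x11} ∩ {x5, x7, x8, x10} = {x7, x10}
… ∩ ⟦striped⟧ = {x7, x10} ∩ {x3, x6, x7, x8, x10, x11} = {x7, x10}
So ⟦striped dog that fell under x8⟧ = {x7, x10}.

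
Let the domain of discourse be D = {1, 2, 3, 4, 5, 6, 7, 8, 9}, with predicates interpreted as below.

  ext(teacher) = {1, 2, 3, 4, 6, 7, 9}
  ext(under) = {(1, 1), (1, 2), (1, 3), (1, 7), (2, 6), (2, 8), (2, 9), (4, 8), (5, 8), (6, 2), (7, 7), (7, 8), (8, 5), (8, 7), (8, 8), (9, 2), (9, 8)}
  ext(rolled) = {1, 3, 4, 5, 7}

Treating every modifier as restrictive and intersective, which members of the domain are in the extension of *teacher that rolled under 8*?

{4, 7}

⟦that rolled⟧ = ⟦rolled⟧ = {1, 3, 4, 5, 7}
⟦under 8⟧ = {x : ⟨x, 8⟩ ∈ ⟦under⟧} = {2, 4, 5, 7, 8, 9}
⟦teacher⟧ = {1, 2, 3, 4, 6, 7, 9}
… ∩ ⟦that rolled⟧ = {1, 2, 3, 4, 6, 7, 9} ∩ {1, 3, 4, 5, 7} = {1, 3, 4, 7}
… ∩ ⟦under 8⟧ = {1, 3, 4, 7} ∩ {2, 4, 5, 7, 8, 9} = {4, 7}
So ⟦teacher that rolled under 8⟧ = {4, 7}.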